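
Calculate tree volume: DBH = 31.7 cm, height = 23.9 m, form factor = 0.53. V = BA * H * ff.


(D/200)^2 = (31.7/200)^2 = 0.1585^2 = 0.02512225
BA = 3.141593 * 0.02512225 = 0.0789239 m^2
V = 0.0789239 * 23.9 * 0.53 = 0.999729 ≈ 1.000 m^3

1.000 m^3


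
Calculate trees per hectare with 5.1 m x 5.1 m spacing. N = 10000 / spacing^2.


N = 10000 / 5.1^2 = 10000 / 26.01 = 384.468 ≈ 384 trees/ha

384 trees/ha


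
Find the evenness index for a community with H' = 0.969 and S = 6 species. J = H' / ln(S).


ln(6) = 1.79176
J = H' / ln(S) = 0.969 / 1.79176 = 0.540809 ≈ 0.5408

0.5408


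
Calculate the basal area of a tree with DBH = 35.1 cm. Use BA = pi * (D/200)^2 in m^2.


D/200 = 35.1/200 = 0.1755 m
(D/200)^2 = 0.1755^2 = 0.03080025
BA = 3.141593 * 0.03080025 = 0.0967618 ≈ 0.0968 m^2

0.0968 m^2


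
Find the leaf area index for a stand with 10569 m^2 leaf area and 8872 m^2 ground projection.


LAI = 10569 / 8872 = 1.1913 ≈ 1.19

1.19


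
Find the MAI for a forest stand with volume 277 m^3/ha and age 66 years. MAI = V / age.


MAI = 277 / 66 = 4.1970 ≈ 4.20 m^3/ha/yr

4.20 m^3/ha/yr


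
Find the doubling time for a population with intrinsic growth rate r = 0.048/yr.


td = ln(2) / 0.048 = 0.693147 / 0.048 = 14.4406 ≈ 14.4 years

14.4 years


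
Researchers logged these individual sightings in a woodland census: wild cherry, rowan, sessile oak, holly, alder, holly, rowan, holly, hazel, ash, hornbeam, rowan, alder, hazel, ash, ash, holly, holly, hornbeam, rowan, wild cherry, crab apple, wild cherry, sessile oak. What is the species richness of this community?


Total individuals logged = 24
Distinct species (count of individuals): wild cherry (3), rowan (4), sessile oak (2), holly (5), alder (2), hazel (2), ash (3), hornbeam (2), crab apple (1)
Species richness = number of distinct species = 9

9


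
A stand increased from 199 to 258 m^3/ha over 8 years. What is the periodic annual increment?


PAI = (V2 - V1) / period = (258 - 199) / 8 = 59 / 8 = 7.3750 ≈ 7.38 m^3/ha/yr

7.38 m^3/ha/yr


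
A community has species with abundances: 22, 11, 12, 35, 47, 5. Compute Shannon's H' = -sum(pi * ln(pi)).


Total N = 22 + 11 + 12 + 35 + 47 + 5 = 132
Per-species terms:
  p = 22/132 = 0.166667; ln(p) = -1.791757; p*ln(p) = 0.166667 * (-1.791757) = -0.298627
  p = 11/132 = 0.083333; ln(p) = -2.484911; p*ln(p) = 0.083333 * (-2.484911) = -0.207075
  p = 12/132 = 0.090909; ln(p) = -2.397896; p*ln(p) = 0.090909 * (-2.397896) = -0.217990
  p = 35/132 = 0.265152; ln(p) = -1.327452; p*ln(p) = 0.265152 * (-1.327452) = -0.351977
  p = 47/132 = 0.356061; ln(p) = -1.032653; p*ln(p) = 0.356061 * (-1.032653) = -0.367687
  p = 5/132 = 0.037879; ln(p) = -3.273358; p*ln(p) = 0.037879 * (-3.273358) = -0.123992
sum(p*ln(p)) = (-0.298627) + (-0.207075) + (-0.217990) + (-0.351977) + (-0.367687) + (-0.123992) = -1.567348
H' = -(-1.567348) = 1.567348 ≈ 1.5673

1.5673


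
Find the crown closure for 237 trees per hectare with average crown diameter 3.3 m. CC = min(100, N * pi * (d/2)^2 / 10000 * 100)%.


(d/2)^2 = (3.3/2)^2 = 1.65^2 = 2.7225
Crown area = 3.141593 * 2.7225 = 8.55299 m^2
N * area / 10000 * 100 = 237 * 8.55299 / 10000 * 100 = 20.2706
CC = min(100, 20.2706) = 20.2706 ≈ 20.3%

20.3%


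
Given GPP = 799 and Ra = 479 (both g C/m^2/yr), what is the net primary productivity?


NPP = GPP - Ra = 799 - 479 = 320 g C/m^2/yr

320 g C/m^2/yr


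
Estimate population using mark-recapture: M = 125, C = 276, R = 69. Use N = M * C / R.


N = M * C / R = 125 * 276 / 69 = 34500 / 69 = 500

500 individuals


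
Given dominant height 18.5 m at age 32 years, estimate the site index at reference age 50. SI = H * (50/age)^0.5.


50/32 = 1.56250
(1.56250)^0.5 = 1.25000
SI = 18.5 * 1.25000 = 23.1250 ≈ 23.1 m

23.1 m


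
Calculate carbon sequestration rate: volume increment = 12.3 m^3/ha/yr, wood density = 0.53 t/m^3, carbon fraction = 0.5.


C = 12.3 * 0.53 * 0.5 = 3.2595 ≈ 3.26 t C/ha/yr

3.26 t C/ha/yr


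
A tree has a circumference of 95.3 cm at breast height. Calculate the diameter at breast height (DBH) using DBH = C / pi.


DBH = C / pi = 95.3 / 3.141593 = 30.3349 ≈ 30.33 cm

30.33 cm


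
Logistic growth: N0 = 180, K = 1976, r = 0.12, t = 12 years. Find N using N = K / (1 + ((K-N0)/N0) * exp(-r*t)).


(K - N0)/N0 = (1976 - 180)/180 = 1796/180 = 9.97778
r*t = 0.12 * 12 = 1.44; exp(-1.44) = 0.236928
9.97778 * 0.236928 = 2.36402
1 + 2.36402 = 3.36402
N = 1976 / 3.36402 = 587.392 ≈ 587

587


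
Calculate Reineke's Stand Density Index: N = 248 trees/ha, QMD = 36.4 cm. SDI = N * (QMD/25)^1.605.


QMD/25 = 36.4/25 = 1.456
(1.456)^1.605 = exp(1.605 * ln(1.456)) = exp(1.605 * 0.375693) = exp(0.602987) = 1.82757
SDI = 248 * 1.82757 = 453.237 ≈ 453

453


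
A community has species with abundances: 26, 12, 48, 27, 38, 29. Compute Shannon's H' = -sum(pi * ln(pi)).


Total N = 26 + 12 + 48 + 27 + 38 + 29 = 180
Per-species terms:
  p = 26/180 = 0.144444; ln(p) = -1.934863; p*ln(p) = 0.144444 * (-1.934863) = -0.279479
  p = 12/180 = 0.066667; ln(p) = -2.708045; p*ln(p) = 0.066667 * (-2.708045) = -0.180537
  p = 48/180 = 0.266667; ln(p) = -1.321755; p*ln(p) = 0.266667 * (-1.321755) = -0.352468
  p = 27/180 = 0.150000; ln(p) = -1.897120; p*ln(p) = 0.150000 * (-1.897120) = -0.284568
  p = 38/180 = 0.211111; ln(p) = -1.555371; p*ln(p) = 0.211111 * (-1.555371) = -0.328356
  p = 29/180 = 0.161111; ln(p) = -1.825662; p*ln(p) = 0.161111 * (-1.825662) = -0.294134
sum(p*ln(p)) = (-0.279479) + (-0.180537) + (-0.352468) + (-0.284568) + (-0.328356) + (-0.294134) = -1.719542
H' = -(-1.719542) = 1.719542 ≈ 1.7195

1.7195


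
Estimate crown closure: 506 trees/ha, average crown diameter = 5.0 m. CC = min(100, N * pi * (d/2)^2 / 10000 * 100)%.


(d/2)^2 = (5.0/2)^2 = 2.5^2 = 6.25
Crown area = 3.141593 * 6.25 = 19.6350 m^2
N * area / 10000 * 100 = 506 * 19.6350 / 10000 * 100 = 99.3531
CC = min(100, 99.3531) = 99.3531 ≈ 99.4%

99.4%


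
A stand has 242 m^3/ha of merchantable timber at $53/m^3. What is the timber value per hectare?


Value = 242 * 53 = $12826/ha

$12826/ha


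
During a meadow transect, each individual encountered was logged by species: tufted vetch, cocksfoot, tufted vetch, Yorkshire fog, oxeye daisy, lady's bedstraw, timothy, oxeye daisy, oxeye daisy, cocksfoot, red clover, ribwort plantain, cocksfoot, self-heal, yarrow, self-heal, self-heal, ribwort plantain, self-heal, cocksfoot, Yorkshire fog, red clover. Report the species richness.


Total individuals logged = 22
Distinct species (count of individuals): tufted vetch (2), cocksfoot (4), Yorkshire fog (2), oxeye daisy (3), lady's bedstraw (1), timothy (1), red clover (2), ribwort plantain (2), self-heal (4), yarrow (1)
Species richness = number of distinct species = 10

10


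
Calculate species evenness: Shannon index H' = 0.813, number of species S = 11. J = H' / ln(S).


ln(11) = 2.39790
J = H' / ln(S) = 0.813 / 2.39790 = 0.339047 ≈ 0.3390

0.3390


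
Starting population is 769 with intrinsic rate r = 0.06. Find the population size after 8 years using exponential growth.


r*t = 0.06 * 8 = 0.48
exp(0.48) = 1.61607
N = 769 * 1.61607 = 1242.76 ≈ 1243

1243


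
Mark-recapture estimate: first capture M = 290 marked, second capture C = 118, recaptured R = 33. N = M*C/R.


N = M * C / R = 290 * 118 / 33 = 34220 / 33 = 1036.97 ≈ 1037

1037 individuals


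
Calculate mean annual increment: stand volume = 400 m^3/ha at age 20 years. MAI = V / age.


MAI = 400 / 20 = 20.00 m^3/ha/yr

20.00 m^3/ha/yr


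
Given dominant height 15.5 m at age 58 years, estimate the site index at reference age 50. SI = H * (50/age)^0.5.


50/58 = 0.862069
(0.862069)^0.5 = 0.928477
SI = 15.5 * 0.928477 = 14.3914 ≈ 14.4 m

14.4 m


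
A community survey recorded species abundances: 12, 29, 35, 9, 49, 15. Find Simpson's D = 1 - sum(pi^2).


Total N = 12 + 29 + 35 + 9 + 49 + 15 = 149
Per-species terms:
  p = 12/149 = 0.080537; p^2 = 0.080537^2 = 0.006486
  p = 29/149 = 0.194631; p^2 = 0.194631^2 = 0.037881
  p = 35/149 = 0.234899; p^2 = 0.234899^2 = 0.055178
  p = 9/149 = 0.060403; p^2 = 0.060403^2 = 0.003649
  p = 49/149 = 0.328859; p^2 = 0.328859^2 = 0.108148
  p = 15/149 = 0.100671; p^2 = 0.100671^2 = 0.010135
sum(p^2) = 0.006486 + 0.037881 + 0.055178 + 0.003649 + 0.108148 + 0.010135 = 0.221477
D = 1 - 0.221477 = 0.778523 ≈ 0.7785

0.7785


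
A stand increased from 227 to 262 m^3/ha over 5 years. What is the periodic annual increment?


PAI = (V2 - V1) / period = (262 - 227) / 5 = 35 / 5 = 7.00 m^3/ha/yr

7.00 m^3/ha/yr


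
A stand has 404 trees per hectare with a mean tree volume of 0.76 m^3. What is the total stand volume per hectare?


V_stand = 404 * 0.76 = 307.04 ≈ 307.0 m^3/ha

307.0 m^3/ha


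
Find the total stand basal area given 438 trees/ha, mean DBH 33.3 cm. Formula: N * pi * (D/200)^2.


(D/200)^2 = (33.3/200)^2 = 0.1665^2 = 0.02772225
Individual BA = 3.141593 * 0.02772225 = 0.0870920 m^2
Stand BA = 438 * 0.0870920 = 38.1463 ≈ 38.15 m^2/ha

38.15 m^2/ha


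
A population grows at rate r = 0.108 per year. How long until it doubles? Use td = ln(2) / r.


td = ln(2) / 0.108 = 0.693147 / 0.108 = 6.41803 ≈ 6.4 years

6.4 years


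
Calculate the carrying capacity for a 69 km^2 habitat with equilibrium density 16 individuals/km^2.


K = 16 * 69 = 1104 individuals

1104 individuals


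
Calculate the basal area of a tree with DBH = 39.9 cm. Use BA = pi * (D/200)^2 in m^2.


D/200 = 39.9/200 = 0.1995 m
(D/200)^2 = 0.1995^2 = 0.03980025
BA = 3.141593 * 0.03980025 = 0.125036 ≈ 0.1250 m^2

0.1250 m^2


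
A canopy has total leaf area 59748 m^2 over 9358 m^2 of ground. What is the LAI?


LAI = 59748 / 9358 = 6.3847 ≈ 6.38

6.38


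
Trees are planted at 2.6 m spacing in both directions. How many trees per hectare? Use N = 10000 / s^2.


N = 10000 / 2.6^2 = 10000 / 6.76 = 1479.29 ≈ 1479 trees/ha

1479 trees/ha


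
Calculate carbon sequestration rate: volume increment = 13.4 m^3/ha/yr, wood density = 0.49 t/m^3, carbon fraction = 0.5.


C = 13.4 * 0.49 * 0.5 = 3.283 ≈ 3.28 t C/ha/yr

3.28 t C/ha/yr


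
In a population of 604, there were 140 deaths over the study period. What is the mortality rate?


Mortality rate = 140 / 604 = 0.231788 ≈ 0.2318

0.2318


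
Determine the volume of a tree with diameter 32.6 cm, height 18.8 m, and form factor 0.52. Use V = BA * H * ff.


(D/200)^2 = (32.6/200)^2 = 0.163^2 = 0.026569
BA = 3.141593 * 0.026569 = 0.0834690 m^2
V = 0.0834690 * 18.8 * 0.52 = 0.815993 ≈ 0.816 m^3

0.816 m^3


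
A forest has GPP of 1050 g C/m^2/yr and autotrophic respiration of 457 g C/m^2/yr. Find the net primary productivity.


NPP = GPP - Ra = 1050 - 457 = 593 g C/m^2/yr

593 g C/m^2/yr


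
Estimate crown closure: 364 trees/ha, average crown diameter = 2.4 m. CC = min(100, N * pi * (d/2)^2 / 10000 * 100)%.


(d/2)^2 = (2.4/2)^2 = 1.2^2 = 1.44
Crown area = 3.141593 * 1.44 = 4.52389 m^2
N * area / 10000 * 100 = 364 * 4.52389 / 10000 * 100 = 16.4670
CC = min(100, 16.4670) = 16.4670 ≈ 16.5%

16.5%


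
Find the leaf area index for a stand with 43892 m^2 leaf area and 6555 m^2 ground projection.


LAI = 43892 / 6555 = 6.6960 ≈ 6.70

6.70


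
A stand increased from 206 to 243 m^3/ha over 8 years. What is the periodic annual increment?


PAI = (V2 - V1) / period = (243 - 206) / 8 = 37 / 8 = 4.6250 ≈ 4.63 m^3/ha/yr

4.63 m^3/ha/yr


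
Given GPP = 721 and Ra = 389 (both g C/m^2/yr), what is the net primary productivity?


NPP = GPP - Ra = 721 - 389 = 332 g C/m^2/yr

332 g C/m^2/yr


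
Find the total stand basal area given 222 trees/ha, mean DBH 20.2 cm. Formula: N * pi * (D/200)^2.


(D/200)^2 = (20.2/200)^2 = 0.101^2 = 0.010201
Individual BA = 3.141593 * 0.010201 = 0.0320474 m^2
Stand BA = 222 * 0.0320474 = 7.11452 ≈ 7.11 m^2/ha

7.11 m^2/ha


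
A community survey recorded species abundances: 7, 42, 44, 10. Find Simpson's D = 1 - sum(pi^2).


Total N = 7 + 42 + 44 + 10 = 103
Per-species terms:
  p = 7/103 = 0.067961; p^2 = 0.067961^2 = 0.004619
  p = 42/103 = 0.407767; p^2 = 0.407767^2 = 0.166274
  p = 44/103 = 0.427184; p^2 = 0.427184^2 = 0.182486
  p = 10/103 = 0.097087; p^2 = 0.097087^2 = 0.009426
sum(p^2) = 0.004619 + 0.166274 + 0.182486 + 0.009426 = 0.362805
D = 1 - 0.362805 = 0.637195 ≈ 0.6372

0.6372


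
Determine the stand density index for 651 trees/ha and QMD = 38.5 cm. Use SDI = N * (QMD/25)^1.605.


QMD/25 = 38.5/25 = 1.54
(1.54)^1.605 = exp(1.605 * ln(1.54)) = exp(1.605 * 0.431782) = exp(0.693010) = 1.99973
SDI = 651 * 1.99973 = 1301.82 ≈ 1302

1302


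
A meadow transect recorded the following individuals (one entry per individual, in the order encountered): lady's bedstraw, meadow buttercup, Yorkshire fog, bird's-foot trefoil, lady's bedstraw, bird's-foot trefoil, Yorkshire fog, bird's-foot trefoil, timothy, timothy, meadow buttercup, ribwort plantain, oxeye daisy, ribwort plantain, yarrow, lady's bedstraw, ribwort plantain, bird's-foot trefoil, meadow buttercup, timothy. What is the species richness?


Total individuals logged = 20
Distinct species (count of individuals): lady's bedstraw (3), meadow buttercup (3), Yorkshire fog (2), bird's-foot trefoil (4), timothy (3), ribwort plantain (3), oxeye daisy (1), yarrow (1)
Species richness = number of distinct species = 8

8


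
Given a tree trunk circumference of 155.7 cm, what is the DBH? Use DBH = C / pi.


DBH = C / pi = 155.7 / 3.141593 = 49.5608 ≈ 49.56 cm

49.56 cm


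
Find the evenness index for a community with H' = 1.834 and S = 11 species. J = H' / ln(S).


ln(11) = 2.39790
J = H' / ln(S) = 1.834 / 2.39790 = 0.764836 ≈ 0.7648

0.7648


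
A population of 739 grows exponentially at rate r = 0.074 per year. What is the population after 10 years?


r*t = 0.074 * 10 = 0.74
exp(0.74) = 2.09594
N = 739 * 2.09594 = 1548.90 ≈ 1549

1549


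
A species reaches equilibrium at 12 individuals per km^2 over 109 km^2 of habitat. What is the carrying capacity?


K = 12 * 109 = 1308 individuals

1308 individuals


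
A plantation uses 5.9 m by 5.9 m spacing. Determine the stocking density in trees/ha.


N = 10000 / 5.9^2 = 10000 / 34.81 = 287.274 ≈ 287 trees/ha

287 trees/ha


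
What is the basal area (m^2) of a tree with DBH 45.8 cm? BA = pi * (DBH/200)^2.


D/200 = 45.8/200 = 0.229 m
(D/200)^2 = 0.229^2 = 0.052441
BA = 3.141593 * 0.052441 = 0.164748 ≈ 0.1647 m^2

0.1647 m^2


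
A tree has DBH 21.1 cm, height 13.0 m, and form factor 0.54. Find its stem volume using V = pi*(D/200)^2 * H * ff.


(D/200)^2 = (21.1/200)^2 = 0.1055^2 = 0.01113025
BA = 3.141593 * 0.01113025 = 0.0349667 m^2
V = 0.0349667 * 13.0 * 0.54 = 0.245466 ≈ 0.245 m^3

0.245 m^3


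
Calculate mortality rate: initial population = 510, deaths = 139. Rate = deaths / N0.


Mortality rate = 139 / 510 = 0.272549 ≈ 0.2725

0.2725


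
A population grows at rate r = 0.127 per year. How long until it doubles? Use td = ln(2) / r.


td = ln(2) / 0.127 = 0.693147 / 0.127 = 5.45785 ≈ 5.5 years

5.5 years


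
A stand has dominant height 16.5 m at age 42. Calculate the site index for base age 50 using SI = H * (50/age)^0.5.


50/42 = 1.19048
(1.19048)^0.5 = 1.09109
SI = 16.5 * 1.09109 = 18.0030 ≈ 18.0 m

18.0 m


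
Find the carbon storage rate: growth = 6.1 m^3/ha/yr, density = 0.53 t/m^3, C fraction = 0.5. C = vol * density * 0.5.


C = 6.1 * 0.53 * 0.5 = 1.6165 ≈ 1.62 t C/ha/yr

1.62 t C/ha/yr


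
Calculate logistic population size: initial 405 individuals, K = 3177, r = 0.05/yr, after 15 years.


(K - N0)/N0 = (3177 - 405)/405 = 2772/405 = 6.84444
r*t = 0.05 * 15 = 0.75; exp(-0.75) = 0.472367
6.84444 * 0.472367 = 3.23309
1 + 3.23309 = 4.23309
N = 3177 / 4.23309 = 750.516 ≈ 751

751


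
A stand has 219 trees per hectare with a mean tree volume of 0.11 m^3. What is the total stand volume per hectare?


V_stand = 219 * 0.11 = 24.09 ≈ 24.1 m^3/ha

24.1 m^3/ha


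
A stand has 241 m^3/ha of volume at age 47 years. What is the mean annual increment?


MAI = 241 / 47 = 5.1277 ≈ 5.13 m^3/ha/yr

5.13 m^3/ha/yr


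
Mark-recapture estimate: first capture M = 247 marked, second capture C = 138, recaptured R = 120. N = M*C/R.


N = M * C / R = 247 * 138 / 120 = 34086 / 120 = 284.05 ≈ 284

284 individuals


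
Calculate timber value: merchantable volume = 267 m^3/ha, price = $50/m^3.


Value = 267 * 50 = $13350/ha

$13350/ha


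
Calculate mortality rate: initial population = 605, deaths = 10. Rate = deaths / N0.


Mortality rate = 10 / 605 = 0.016529 ≈ 0.0165

0.0165


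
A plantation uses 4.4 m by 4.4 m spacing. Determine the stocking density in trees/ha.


N = 10000 / 4.4^2 = 10000 / 19.36 = 516.529 ≈ 517 trees/ha

517 trees/ha


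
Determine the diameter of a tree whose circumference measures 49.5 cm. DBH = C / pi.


DBH = C / pi = 49.5 / 3.141593 = 15.7563 ≈ 15.76 cm

15.76 cm


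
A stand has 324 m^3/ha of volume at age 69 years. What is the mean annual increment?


MAI = 324 / 69 = 4.6957 ≈ 4.70 m^3/ha/yr

4.70 m^3/ha/yr


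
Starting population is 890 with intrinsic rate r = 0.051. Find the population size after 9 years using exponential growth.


r*t = 0.051 * 9 = 0.459
exp(0.459) = 1.58249
N = 890 * 1.58249 = 1408.42 ≈ 1408

1408


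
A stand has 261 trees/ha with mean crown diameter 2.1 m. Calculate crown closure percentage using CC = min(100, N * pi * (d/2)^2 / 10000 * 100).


(d/2)^2 = (2.1/2)^2 = 1.05^2 = 1.1025
Crown area = 3.141593 * 1.1025 = 3.46361 m^2
N * area / 10000 * 100 = 261 * 3.46361 / 10000 * 100 = 9.04002
CC = min(100, 9.04002) = 9.04002 ≈ 9.0%

9.0%


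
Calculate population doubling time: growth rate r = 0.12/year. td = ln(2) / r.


td = ln(2) / 0.12 = 0.693147 / 0.12 = 5.77623 ≈ 5.8 years

5.8 years


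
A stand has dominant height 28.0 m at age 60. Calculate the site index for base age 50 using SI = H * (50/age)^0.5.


50/60 = 0.833333
(0.833333)^0.5 = 0.912871
SI = 28.0 * 0.912871 = 25.5604 ≈ 25.6 m

25.6 m


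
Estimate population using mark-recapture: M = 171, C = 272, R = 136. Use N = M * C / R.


N = M * C / R = 171 * 272 / 136 = 46512 / 136 = 342

342 individuals


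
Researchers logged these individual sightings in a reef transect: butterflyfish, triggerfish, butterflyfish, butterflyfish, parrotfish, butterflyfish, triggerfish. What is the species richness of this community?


Total individuals logged = 7
Distinct species (count of individuals): butterflyfish (4), triggerfish (2), parrotfish (1)
Species richness = number of distinct species = 3

3


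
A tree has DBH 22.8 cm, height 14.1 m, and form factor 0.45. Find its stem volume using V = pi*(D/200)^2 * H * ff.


(D/200)^2 = (22.8/200)^2 = 0.114^2 = 0.012996
BA = 3.141593 * 0.012996 = 0.0408281 m^2
V = 0.0408281 * 14.1 * 0.45 = 0.259054 ≈ 0.259 m^3

0.259 m^3


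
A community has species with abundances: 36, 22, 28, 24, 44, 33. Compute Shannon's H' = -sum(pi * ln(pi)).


Total N = 36 + 22 + 28 + 24 + 44 + 33 = 187
Per-species terms:
  p = 36/187 = 0.192513; ln(p) = -1.647592; p*ln(p) = 0.192513 * (-1.647592) = -0.317183
  p = 22/187 = 0.117647; ln(p) = -2.140067; p*ln(p) = 0.117647 * (-2.140067) = -0.251772
  p = 28/187 = 0.149733; ln(p) = -1.898902; p*ln(p) = 0.149733 * (-1.898902) = -0.284328
  p = 24/187 = 0.128342; ln(p) = -2.053057; p*ln(p) = 0.128342 * (-2.053057) = -0.263493
  p = 44/187 = 0.235294; ln(p) = -1.446919; p*ln(p) = 0.235294 * (-1.446919) = -0.340451
  p = 33/187 = 0.176471; ln(p) = -1.734599; p*ln(p) = 0.176471 * (-1.734599) = -0.306106
sum(p*ln(p)) = (-0.317183) + (-0.251772) + (-0.284328) + (-0.263493) + (-0.340451) + (-0.306106) = -1.763333
H' = -(-1.763333) = 1.763333 ≈ 1.7633

1.7633


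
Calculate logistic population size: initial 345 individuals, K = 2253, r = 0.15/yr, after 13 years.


(K - N0)/N0 = (2253 - 345)/345 = 1908/345 = 5.53043
r*t = 0.15 * 13 = 1.95; exp(-1.95) = 0.142274
5.53043 * 0.142274 = 0.786836
1 + 0.786836 = 1.78684
N = 2253 / 1.78684 = 1260.89 ≈ 1261

1261


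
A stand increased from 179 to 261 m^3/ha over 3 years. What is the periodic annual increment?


PAI = (V2 - V1) / period = (261 - 179) / 3 = 82 / 3 = 27.3333 ≈ 27.33 m^3/ha/yr

27.33 m^3/ha/yr


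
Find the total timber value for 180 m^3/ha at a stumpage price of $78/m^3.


Value = 180 * 78 = $14040/ha

$14040/ha


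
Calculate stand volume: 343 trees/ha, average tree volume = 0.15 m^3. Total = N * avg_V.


V_stand = 343 * 0.15 = 51.45 ≈ 51.5 m^3/ha

51.5 m^3/ha


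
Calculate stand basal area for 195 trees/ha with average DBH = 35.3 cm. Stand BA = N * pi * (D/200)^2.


(D/200)^2 = (35.3/200)^2 = 0.1765^2 = 0.03115225
Individual BA = 3.141593 * 0.03115225 = 0.0978677 m^2
Stand BA = 195 * 0.0978677 = 19.0842 ≈ 19.08 m^2/ha

19.08 m^2/ha


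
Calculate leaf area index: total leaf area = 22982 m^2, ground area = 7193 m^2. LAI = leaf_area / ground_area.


LAI = 22982 / 7193 = 3.1951 ≈ 3.20

3.20


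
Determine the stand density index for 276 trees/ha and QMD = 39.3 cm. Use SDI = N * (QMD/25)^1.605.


QMD/25 = 39.3/25 = 1.572
(1.572)^1.605 = exp(1.605 * ln(1.572)) = exp(1.605 * 0.452349) = exp(0.726020) = 2.06684
SDI = 276 * 2.06684 = 570.448 ≈ 570

570


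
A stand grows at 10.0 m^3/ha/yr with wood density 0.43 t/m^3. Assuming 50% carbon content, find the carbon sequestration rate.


C = 10.0 * 0.43 * 0.5 = 2.15 t C/ha/yr

2.15 t C/ha/yr


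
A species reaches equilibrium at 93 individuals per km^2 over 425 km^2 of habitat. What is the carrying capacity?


K = 93 * 425 = 39525 individuals

39525 individuals


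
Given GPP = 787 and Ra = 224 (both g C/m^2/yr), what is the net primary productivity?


NPP = GPP - Ra = 787 - 224 = 563 g C/m^2/yr

563 g C/m^2/yr


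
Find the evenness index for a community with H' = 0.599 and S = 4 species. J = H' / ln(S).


ln(4) = 1.38629
J = H' / ln(S) = 0.599 / 1.38629 = 0.432089 ≈ 0.4321

0.4321


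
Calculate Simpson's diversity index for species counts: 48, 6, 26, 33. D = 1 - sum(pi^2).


Total N = 48 + 6 + 26 + 33 = 113
Per-species terms:
  p = 48/113 = 0.424779; p^2 = 0.424779^2 = 0.180437
  p = 6/113 = 0.053097; p^2 = 0.053097^2 = 0.002819
  p = 26/113 = 0.230088; p^2 = 0.230088^2 = 0.052940
  p = 33/113 = 0.292035; p^2 = 0.292035^2 = 0.085284
sum(p^2) = 0.180437 + 0.002819 + 0.052940 + 0.085284 = 0.321480
D = 1 - 0.321480 = 0.678520 ≈ 0.6785

0.6785


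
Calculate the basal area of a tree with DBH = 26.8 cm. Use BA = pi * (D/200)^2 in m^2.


D/200 = 26.8/200 = 0.134 m
(D/200)^2 = 0.134^2 = 0.017956
BA = 3.141593 * 0.017956 = 0.0564104 ≈ 0.0564 m^2

0.0564 m^2


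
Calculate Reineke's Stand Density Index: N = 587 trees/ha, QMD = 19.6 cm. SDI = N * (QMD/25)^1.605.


QMD/25 = 19.6/25 = 0.784
(0.784)^1.605 = exp(1.605 * ln(0.784)) = exp(1.605 * (-0.243346)) = exp(-0.390570) = 0.676671
SDI = 587 * 0.676671 = 397.206 ≈ 397

397


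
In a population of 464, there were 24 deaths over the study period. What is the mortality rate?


Mortality rate = 24 / 464 = 0.051724 ≈ 0.0517

0.0517


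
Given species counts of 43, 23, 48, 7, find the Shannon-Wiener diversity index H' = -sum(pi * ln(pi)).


Total N = 43 + 23 + 48 + 7 = 121
Per-species terms:
  p = 43/121 = 0.355372; ln(p) = -1.034590; p*ln(p) = 0.355372 * (-1.034590) = -0.367664
  p = 23/121 = 0.190083; ln(p) = -1.660294; p*ln(p) = 0.190083 * (-1.660294) = -0.315594
  p = 48/121 = 0.396694; ln(p) = -0.924590; p*ln(p) = 0.396694 * (-0.924590) = -0.366779
  p = 7/121 = 0.057851; ln(p) = -2.849885; p*ln(p) = 0.057851 * (-2.849885) = -0.164869
sum(p*ln(p)) = (-0.367664) + (-0.315594) + (-0.366779) + (-0.164869) = -1.214906
H' = -(-1.214906) = 1.214906 ≈ 1.2149

1.2149


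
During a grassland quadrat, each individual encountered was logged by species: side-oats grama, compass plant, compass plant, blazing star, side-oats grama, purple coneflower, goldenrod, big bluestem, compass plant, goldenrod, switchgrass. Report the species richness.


Total individuals logged = 11
Distinct species (count of individuals): side-oats grama (2), compass plant (3), blazing star (1), purple coneflower (1), goldenrod (2), big bluestem (1), switchgrass (1)
Species richness = number of distinct species = 7

7


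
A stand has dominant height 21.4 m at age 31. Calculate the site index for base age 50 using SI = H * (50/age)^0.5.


50/31 = 1.61290
(1.61290)^0.5 = 1.27000
SI = 21.4 * 1.27000 = 27.1780 ≈ 27.2 m

27.2 m


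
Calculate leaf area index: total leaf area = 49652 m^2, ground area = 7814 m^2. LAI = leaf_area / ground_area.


LAI = 49652 / 7814 = 6.3542 ≈ 6.35

6.35


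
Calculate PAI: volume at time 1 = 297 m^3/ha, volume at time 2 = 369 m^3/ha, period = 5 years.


PAI = (V2 - V1) / period = (369 - 297) / 5 = 72 / 5 = 14.40 m^3/ha/yr

14.40 m^3/ha/yr


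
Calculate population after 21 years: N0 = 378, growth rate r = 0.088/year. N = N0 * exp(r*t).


r*t = 0.088 * 21 = 1.848
exp(1.848) = 6.34711
N = 378 * 6.34711 = 2399.21 ≈ 2399

2399


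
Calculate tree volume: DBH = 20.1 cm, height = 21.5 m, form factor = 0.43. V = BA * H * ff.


(D/200)^2 = (20.1/200)^2 = 0.1005^2 = 0.01010025
BA = 3.141593 * 0.01010025 = 0.0317309 m^2
V = 0.0317309 * 21.5 * 0.43 = 0.293352 ≈ 0.293 m^3

0.293 m^3


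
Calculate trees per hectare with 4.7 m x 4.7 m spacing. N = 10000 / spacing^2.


N = 10000 / 4.7^2 = 10000 / 22.09 = 452.694 ≈ 453 trees/ha

453 trees/ha


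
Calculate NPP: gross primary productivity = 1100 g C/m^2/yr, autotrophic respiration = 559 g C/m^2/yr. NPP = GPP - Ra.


NPP = GPP - Ra = 1100 - 559 = 541 g C/m^2/yr

541 g C/m^2/yr


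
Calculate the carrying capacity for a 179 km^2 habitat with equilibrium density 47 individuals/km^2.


K = 47 * 179 = 8413 individuals

8413 individuals


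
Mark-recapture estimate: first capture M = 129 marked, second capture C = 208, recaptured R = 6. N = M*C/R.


N = M * C / R = 129 * 208 / 6 = 26832 / 6 = 4472

4472 individuals


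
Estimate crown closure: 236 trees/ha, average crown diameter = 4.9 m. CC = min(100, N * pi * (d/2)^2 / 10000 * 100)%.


(d/2)^2 = (4.9/2)^2 = 2.45^2 = 6.0025
Crown area = 3.141593 * 6.0025 = 18.8574 m^2
N * area / 10000 * 100 = 236 * 18.8574 / 10000 * 100 = 44.5035
CC = min(100, 44.5035) = 44.5035 ≈ 44.5%

44.5%


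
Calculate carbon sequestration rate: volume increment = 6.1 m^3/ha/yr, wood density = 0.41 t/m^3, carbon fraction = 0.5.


C = 6.1 * 0.41 * 0.5 = 1.2505 ≈ 1.25 t C/ha/yr

1.25 t C/ha/yr


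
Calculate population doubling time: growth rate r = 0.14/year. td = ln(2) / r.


td = ln(2) / 0.14 = 0.693147 / 0.14 = 4.95105 ≈ 5.0 years

5.0 years


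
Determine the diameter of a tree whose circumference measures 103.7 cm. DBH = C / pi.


DBH = C / pi = 103.7 / 3.141593 = 33.0087 ≈ 33.01 cm

33.01 cm


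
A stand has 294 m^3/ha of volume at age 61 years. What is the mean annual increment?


MAI = 294 / 61 = 4.8197 ≈ 4.82 m^3/ha/yr

4.82 m^3/ha/yr


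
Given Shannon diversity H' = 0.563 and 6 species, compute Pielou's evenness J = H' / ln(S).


ln(6) = 1.79176
J = H' / ln(S) = 0.563 / 1.79176 = 0.314216 ≈ 0.3142

0.3142


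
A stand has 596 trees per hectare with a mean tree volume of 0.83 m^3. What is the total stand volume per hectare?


V_stand = 596 * 0.83 = 494.68 ≈ 494.7 m^3/ha

494.7 m^3/ha


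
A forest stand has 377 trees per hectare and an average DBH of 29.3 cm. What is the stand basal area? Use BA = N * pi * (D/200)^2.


(D/200)^2 = (29.3/200)^2 = 0.1465^2 = 0.02146225
Individual BA = 3.141593 * 0.02146225 = 0.0674257 m^2
Stand BA = 377 * 0.0674257 = 25.4195 ≈ 25.42 m^2/ha

25.42 m^2/ha


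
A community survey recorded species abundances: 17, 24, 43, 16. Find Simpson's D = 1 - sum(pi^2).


Total N = 17 + 24 + 43 + 16 = 100
Per-species terms:
  p = 17/100 = 0.170000; p^2 = 0.170000^2 = 0.028900
  p = 24/100 = 0.240000; p^2 = 0.240000^2 = 0.057600
  p = 43/100 = 0.430000; p^2 = 0.430000^2 = 0.184900
  p = 16/100 = 0.160000; p^2 = 0.160000^2 = 0.025600
sum(p^2) = 0.028900 + 0.057600 + 0.184900 + 0.025600 = 0.297000
D = 1 - 0.297000 = 0.703000 ≈ 0.7030

0.7030


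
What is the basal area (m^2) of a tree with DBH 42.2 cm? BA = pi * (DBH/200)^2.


D/200 = 42.2/200 = 0.211 m
(D/200)^2 = 0.211^2 = 0.044521
BA = 3.141593 * 0.044521 = 0.139867 ≈ 0.1399 m^2

0.1399 m^2


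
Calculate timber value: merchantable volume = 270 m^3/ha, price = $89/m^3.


Value = 270 * 89 = $24030/ha

$24030/ha


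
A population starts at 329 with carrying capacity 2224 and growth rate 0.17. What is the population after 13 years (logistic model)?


(K - N0)/N0 = (2224 - 329)/329 = 1895/329 = 5.75988
r*t = 0.17 * 13 = 2.21; exp(-2.21) = 0.109701
5.75988 * 0.109701 = 0.631865
1 + 0.631865 = 1.63187
N = 2224 / 1.63187 = 1362.85 ≈ 1363

1363


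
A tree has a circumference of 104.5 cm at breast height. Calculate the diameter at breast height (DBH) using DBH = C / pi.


DBH = C / pi = 104.5 / 3.141593 = 33.2634 ≈ 33.26 cm

33.26 cm


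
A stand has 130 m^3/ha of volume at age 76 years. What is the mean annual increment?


MAI = 130 / 76 = 1.7105 ≈ 1.71 m^3/ha/yr

1.71 m^3/ha/yr


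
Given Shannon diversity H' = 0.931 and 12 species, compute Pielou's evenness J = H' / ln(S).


ln(12) = 2.48491
J = H' / ln(S) = 0.931 / 2.48491 = 0.374661 ≈ 0.3747

0.3747


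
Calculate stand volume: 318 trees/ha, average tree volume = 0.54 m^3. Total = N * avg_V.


V_stand = 318 * 0.54 = 171.72 ≈ 171.7 m^3/ha

171.7 m^3/ha


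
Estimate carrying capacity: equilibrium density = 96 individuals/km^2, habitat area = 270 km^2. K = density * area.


K = 96 * 270 = 25920 individuals

25920 individuals


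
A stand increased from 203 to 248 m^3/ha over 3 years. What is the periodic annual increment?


PAI = (V2 - V1) / period = (248 - 203) / 3 = 45 / 3 = 15.00 m^3/ha/yr

15.00 m^3/ha/yr


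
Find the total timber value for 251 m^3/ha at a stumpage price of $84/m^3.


Value = 251 * 84 = $21084/ha

$21084/ha


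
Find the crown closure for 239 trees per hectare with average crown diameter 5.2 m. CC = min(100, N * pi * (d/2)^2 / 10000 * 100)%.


(d/2)^2 = (5.2/2)^2 = 2.6^2 = 6.76
Crown area = 3.141593 * 6.76 = 21.2372 m^2
N * area / 10000 * 100 = 239 * 21.2372 / 10000 * 100 = 50.7569
CC = min(100, 50.7569) = 50.7569 ≈ 50.8%

50.8%


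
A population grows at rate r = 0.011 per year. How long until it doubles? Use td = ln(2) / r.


td = ln(2) / 0.011 = 0.693147 / 0.011 = 63.0134 ≈ 63.0 years

63.0 years


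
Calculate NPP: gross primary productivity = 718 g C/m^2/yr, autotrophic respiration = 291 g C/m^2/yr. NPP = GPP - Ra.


NPP = GPP - Ra = 718 - 291 = 427 g C/m^2/yr

427 g C/m^2/yr


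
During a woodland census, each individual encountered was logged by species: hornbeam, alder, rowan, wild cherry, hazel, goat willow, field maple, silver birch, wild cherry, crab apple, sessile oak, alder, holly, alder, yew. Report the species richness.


Total individuals logged = 15
Distinct species (count of individuals): hornbeam (1), alder (3), rowan (1), wild cherry (2), hazel (1), goat willow (1), field maple (1), silver birch (1), crab apple (1), sessile oak (1), holly (1), yew (1)
Species richness = number of distinct species = 12

12


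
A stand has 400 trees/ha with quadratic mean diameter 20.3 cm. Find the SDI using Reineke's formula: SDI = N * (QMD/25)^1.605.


QMD/25 = 20.3/25 = 0.812
(0.812)^1.605 = exp(1.605 * ln(0.812)) = exp(1.605 * (-0.208255)) = exp(-0.334249) = 0.715876
SDI = 400 * 0.715876 = 286.350 ≈ 286

286


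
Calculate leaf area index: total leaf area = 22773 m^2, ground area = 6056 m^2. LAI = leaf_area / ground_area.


LAI = 22773 / 6056 = 3.7604 ≈ 3.76

3.76


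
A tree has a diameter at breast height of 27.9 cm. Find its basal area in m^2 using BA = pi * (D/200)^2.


D/200 = 27.9/200 = 0.1395 m
(D/200)^2 = 0.1395^2 = 0.01946025
BA = 3.141593 * 0.01946025 = 0.0611362 ≈ 0.0611 m^2

0.0611 m^2


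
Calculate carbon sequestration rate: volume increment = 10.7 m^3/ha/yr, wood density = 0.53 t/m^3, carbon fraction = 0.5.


C = 10.7 * 0.53 * 0.5 = 2.8355 ≈ 2.84 t C/ha/yr

2.84 t C/ha/yr


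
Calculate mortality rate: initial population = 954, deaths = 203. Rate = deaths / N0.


Mortality rate = 203 / 954 = 0.212788 ≈ 0.2128

0.2128


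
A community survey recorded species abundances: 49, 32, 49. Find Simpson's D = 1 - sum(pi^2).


Total N = 49 + 32 + 49 = 130
Per-species terms:
  p = 49/130 = 0.376923; p^2 = 0.376923^2 = 0.142071
  p = 32/130 = 0.246154; p^2 = 0.246154^2 = 0.060592
  p = 49/130 = 0.376923; p^2 = 0.376923^2 = 0.142071
sum(p^2) = 0.142071 + 0.060592 + 0.142071 = 0.344734
D = 1 - 0.344734 = 0.655266 ≈ 0.6553

0.6553


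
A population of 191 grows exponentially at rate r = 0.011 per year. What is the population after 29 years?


r*t = 0.011 * 29 = 0.319
exp(0.319) = 1.37575
N = 191 * 1.37575 = 262.768 ≈ 263

263


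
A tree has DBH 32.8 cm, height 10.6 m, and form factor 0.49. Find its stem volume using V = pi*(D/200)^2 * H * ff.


(D/200)^2 = (32.8/200)^2 = 0.164^2 = 0.026896
BA = 3.141593 * 0.026896 = 0.0844963 m^2
V = 0.0844963 * 10.6 * 0.49 = 0.438874 ≈ 0.439 m^3

0.439 m^3


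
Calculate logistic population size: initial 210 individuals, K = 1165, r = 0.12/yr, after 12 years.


(K - N0)/N0 = (1165 - 210)/210 = 955/210 = 4.54762
r*t = 0.12 * 12 = 1.44; exp(-1.44) = 0.236928
4.54762 * 0.236928 = 1.07746
1 + 1.07746 = 2.07746
N = 1165 / 2.07746 = 560.781 ≈ 561

561


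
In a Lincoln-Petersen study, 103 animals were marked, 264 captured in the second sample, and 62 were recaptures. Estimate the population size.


N = M * C / R = 103 * 264 / 62 = 27192 / 62 = 438.58 ≈ 439

439 individuals


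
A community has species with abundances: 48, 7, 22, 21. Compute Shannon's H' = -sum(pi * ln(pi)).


Total N = 48 + 7 + 22 + 21 = 98
Per-species terms:
  p = 48/98 = 0.489796; ln(p) = -0.713766; p*ln(p) = 0.489796 * (-0.713766) = -0.349600
  p = 7/98 = 0.071429; ln(p) = -2.639051; p*ln(p) = 0.071429 * (-2.639051) = -0.188505
  p = 22/98 = 0.224490; ln(p) = -1.493924; p*ln(p) = 0.224490 * (-1.493924) = -0.335371
  p = 21/98 = 0.214286; ln(p) = -1.540444; p*ln(p) = 0.214286 * (-1.540444) = -0.330096
sum(p*ln(p)) = (-0.349600) + (-0.188505) + (-0.335371) + (-0.330096) = -1.203572
H' = -(-1.203572) = 1.203572 ≈ 1.2036

1.2036


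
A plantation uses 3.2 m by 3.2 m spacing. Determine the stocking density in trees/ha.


N = 10000 / 3.2^2 = 10000 / 10.24 = 976.563 ≈ 977 trees/ha

977 trees/ha


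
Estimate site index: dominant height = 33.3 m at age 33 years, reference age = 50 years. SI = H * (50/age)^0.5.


50/33 = 1.51515
(1.51515)^0.5 = 1.23091
SI = 33.3 * 1.23091 = 40.9893 ≈ 41.0 m

41.0 m


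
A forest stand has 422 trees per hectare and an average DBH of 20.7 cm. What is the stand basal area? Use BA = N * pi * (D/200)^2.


(D/200)^2 = (20.7/200)^2 = 0.1035^2 = 0.01071225
Individual BA = 3.141593 * 0.01071225 = 0.0336535 m^2
Stand BA = 422 * 0.0336535 = 14.2018 ≈ 14.20 m^2/ha

14.20 m^2/ha


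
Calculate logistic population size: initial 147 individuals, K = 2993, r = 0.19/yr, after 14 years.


(K - N0)/N0 = (2993 - 147)/147 = 2846/147 = 19.3605
r*t = 0.19 * 14 = 2.66; exp(-2.66) = 0.0699482
19.3605 * 0.0699482 = 1.35423
1 + 1.35423 = 2.35423
N = 2993 / 2.35423 = 1271.33 ≈ 1271

1271


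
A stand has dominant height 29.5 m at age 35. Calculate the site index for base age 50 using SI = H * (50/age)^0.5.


50/35 = 1.42857
(1.42857)^0.5 = 1.19523
SI = 29.5 * 1.19523 = 35.2593 ≈ 35.3 m

35.3 m


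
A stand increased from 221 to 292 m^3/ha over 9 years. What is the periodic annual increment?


PAI = (V2 - V1) / period = (292 - 221) / 9 = 71 / 9 = 7.8889 ≈ 7.89 m^3/ha/yr

7.89 m^3/ha/yr


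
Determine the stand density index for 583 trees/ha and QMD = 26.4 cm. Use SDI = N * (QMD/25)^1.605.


QMD/25 = 26.4/25 = 1.056
(1.056)^1.605 = exp(1.605 * ln(1.056)) = exp(1.605 * 0.0544882) = exp(0.0874536) = 1.09139
SDI = 583 * 1.09139 = 636.280 ≈ 636

636


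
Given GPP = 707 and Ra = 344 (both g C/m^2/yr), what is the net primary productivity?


NPP = GPP - Ra = 707 - 344 = 363 g C/m^2/yr

363 g C/m^2/yr


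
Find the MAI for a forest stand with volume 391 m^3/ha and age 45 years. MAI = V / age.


MAI = 391 / 45 = 8.6889 ≈ 8.69 m^3/ha/yr

8.69 m^3/ha/yr


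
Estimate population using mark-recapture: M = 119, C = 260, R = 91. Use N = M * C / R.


N = M * C / R = 119 * 260 / 91 = 30940 / 91 = 340

340 individuals


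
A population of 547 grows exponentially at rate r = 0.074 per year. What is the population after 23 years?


r*t = 0.074 * 23 = 1.702
exp(1.702) = 5.48491
N = 547 * 5.48491 = 3000.25 ≈ 3000

3000


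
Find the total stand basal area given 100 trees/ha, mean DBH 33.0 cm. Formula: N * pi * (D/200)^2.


(D/200)^2 = (33.0/200)^2 = 0.165^2 = 0.027225
Individual BA = 3.141593 * 0.027225 = 0.0855299 m^2
Stand BA = 100 * 0.0855299 = 8.55299 ≈ 8.55 m^2/ha

8.55 m^2/ha


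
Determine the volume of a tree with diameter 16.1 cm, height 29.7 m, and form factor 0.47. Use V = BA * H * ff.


(D/200)^2 = (16.1/200)^2 = 0.0805^2 = 0.00648025
BA = 3.141593 * 0.00648025 = 0.0203583 m^2
V = 0.0203583 * 29.7 * 0.47 = 0.284182 ≈ 0.284 m^3

0.284 m^3


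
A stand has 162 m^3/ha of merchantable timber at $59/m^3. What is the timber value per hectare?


Value = 162 * 59 = $9558/ha

$9558/ha


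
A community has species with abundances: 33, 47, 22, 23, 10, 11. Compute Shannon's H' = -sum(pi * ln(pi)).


Total N = 33 + 47 + 22 + 23 + 10 + 11 = 146
Per-species terms:
  p = 33/146 = 0.226027; ln(p) = -1.487101; p*ln(p) = 0.226027 * (-1.487101) = -0.336125
  p = 47/146 = 0.321918; ln(p) = -1.133458; p*ln(p) = 0.321918 * (-1.133458) = -0.364881
  p = 22/146 = 0.150685; ln(p) = -1.892564; p*ln(p) = 0.150685 * (-1.892564) = -0.285181
  p = 23/146 = 0.157534; ln(p) = -1.848114; p*ln(p) = 0.157534 * (-1.848114) = -0.291141
  p = 10/146 = 0.068493; ln(p) = -2.681024; p*ln(p) = 0.068493 * (-2.681024) = -0.183631
  p = 11/146 = 0.075342; ln(p) = -2.585718; p*ln(p) = 0.075342 * (-2.585718) = -0.194813
sum(p*ln(p)) = (-0.336125) + (-0.364881) + (-0.285181) + (-0.291141) + (-0.183631) + (-0.194813) = -1.655772
H' = -(-1.655772) = 1.655772 ≈ 1.6558

1.6558


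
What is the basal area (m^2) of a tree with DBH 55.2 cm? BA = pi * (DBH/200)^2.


D/200 = 55.2/200 = 0.276 m
(D/200)^2 = 0.276^2 = 0.076176
BA = 3.141593 * 0.076176 = 0.239314 ≈ 0.2393 m^2

0.2393 m^2


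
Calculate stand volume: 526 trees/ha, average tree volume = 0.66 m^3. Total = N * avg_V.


V_stand = 526 * 0.66 = 347.16 ≈ 347.2 m^3/ha

347.2 m^3/ha


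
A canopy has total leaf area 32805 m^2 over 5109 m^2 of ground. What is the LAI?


LAI = 32805 / 5109 = 6.4210 ≈ 6.42

6.42


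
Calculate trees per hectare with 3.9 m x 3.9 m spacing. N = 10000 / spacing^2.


N = 10000 / 3.9^2 = 10000 / 15.21 = 657.462 ≈ 657 trees/ha

657 trees/ha


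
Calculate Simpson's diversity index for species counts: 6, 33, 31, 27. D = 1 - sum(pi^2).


Total N = 6 + 33 + 31 + 27 = 97
Per-species terms:
  p = 6/97 = 0.061856; p^2 = 0.061856^2 = 0.003826
  p = 33/97 = 0.340206; p^2 = 0.340206^2 = 0.115740
  p = 31/97 = 0.319588; p^2 = 0.319588^2 = 0.102136
  p = 27/97 = 0.278351; p^2 = 0.278351^2 = 0.077479
sum(p^2) = 0.003826 + 0.115740 + 0.102136 + 0.077479 = 0.299181
D = 1 - 0.299181 = 0.700819 ≈ 0.7008

0.7008
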